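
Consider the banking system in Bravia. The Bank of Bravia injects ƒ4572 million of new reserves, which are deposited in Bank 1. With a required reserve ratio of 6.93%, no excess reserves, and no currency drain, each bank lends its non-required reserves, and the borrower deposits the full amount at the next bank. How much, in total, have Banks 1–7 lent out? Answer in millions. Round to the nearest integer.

Bank i lends (1 − rr)^i of the original deposit: Bank 1 lends 4572·0.9307 = 4255.1604, Bank 2 lends 4572·0.9307² ≈ 3960.2778, and so on.
Summing a geometric series: total = 4572·[0.9307·(1 − 0.9307^7) / (1 − 0.9307)] ≈ 24261.2735 million.

ƒ24261 million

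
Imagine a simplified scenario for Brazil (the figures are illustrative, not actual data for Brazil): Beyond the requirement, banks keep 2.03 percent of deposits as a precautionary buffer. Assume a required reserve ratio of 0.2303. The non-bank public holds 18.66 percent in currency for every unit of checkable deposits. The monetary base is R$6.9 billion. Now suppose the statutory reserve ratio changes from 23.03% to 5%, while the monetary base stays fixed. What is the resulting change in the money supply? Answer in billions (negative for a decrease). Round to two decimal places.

R$13.14 billion

Initially m₁ = (1 + 0.1866) / (0.2303 + 0.0203 + 0.1866) ≈ 2.7141, so M₁ = 2.7141 × 6.9 ≈ 18.7273 billion.
After the change m₂ = (1 + 0.1866) / (0.05 + 0.0203 + 0.1866) ≈ 4.6189, so M₂ = 4.6189 × 6.9 ≈ 31.8704 billion.
ΔM = M₂ − M₁ = 31.8704 − 18.7273 = 13.1431 billion.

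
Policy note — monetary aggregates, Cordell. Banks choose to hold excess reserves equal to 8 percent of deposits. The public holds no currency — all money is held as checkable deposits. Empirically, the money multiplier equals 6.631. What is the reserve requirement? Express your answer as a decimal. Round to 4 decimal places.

0.0708

Using m = 6.631. Since m = (1 + c)/(c + rr + e), the denominator satisfies c + rr + e = (1 + c)/m = (1 + 0) / 6.631 ≈ 0.150807.
With c = 0 and e = 0.08, the reserve requirement is 0.150807 − 0 − 0.08 = 0.070807.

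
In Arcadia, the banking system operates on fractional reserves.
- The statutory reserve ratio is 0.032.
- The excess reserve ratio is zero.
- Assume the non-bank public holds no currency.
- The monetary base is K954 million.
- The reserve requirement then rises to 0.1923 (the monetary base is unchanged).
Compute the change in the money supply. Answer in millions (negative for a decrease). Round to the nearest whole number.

Initially m₁ = 1 / (0.032) = 31.25, so M₁ = 31.25 × 954 = 29812.5 million.
After the change m₂ = 1 / (0.1923) ≈ 5.2002, so M₂ = 5.2002 × 954 = 4960.9908 million.
ΔM = M₂ − M₁ = 4960.9908 − 29812.5 = -24851.5092 million.

-24852 million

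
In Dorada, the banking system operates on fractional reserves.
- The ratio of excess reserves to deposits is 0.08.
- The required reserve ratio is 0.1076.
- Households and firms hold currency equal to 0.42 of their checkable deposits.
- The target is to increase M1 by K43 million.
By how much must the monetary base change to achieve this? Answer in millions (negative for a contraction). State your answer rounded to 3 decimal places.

The money multiplier is m = (1 + c) / (rr + e + c) = (1 + 0.42) / (0.1076 + 0.08 + 0.42) ≈ 2.337064.
ΔMB = ΔM / m = (+43) / 2.337064 ≈ 18.3992 million.

K18.399 million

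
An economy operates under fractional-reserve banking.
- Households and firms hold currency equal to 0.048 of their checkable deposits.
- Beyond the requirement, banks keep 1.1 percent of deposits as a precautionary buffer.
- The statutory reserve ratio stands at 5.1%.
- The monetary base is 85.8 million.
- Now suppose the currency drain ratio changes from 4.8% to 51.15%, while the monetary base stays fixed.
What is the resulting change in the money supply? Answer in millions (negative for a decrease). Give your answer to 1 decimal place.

Initially m₁ = (1 + 0.048) / (0.051 + 0.011 + 0.048) ≈ 9.5273, so M₁ = 9.5273 × 85.8 ≈ 817.4423 million.
After the change m₂ = (1 + 0.5115) / (0.051 + 0.011 + 0.5115) ≈ 2.6356, so M₂ = 2.6356 × 85.8 ≈ 226.1345 million.
ΔM = M₂ − M₁ = 226.1345 − 817.4423 = -591.3078 million.

-591.3 million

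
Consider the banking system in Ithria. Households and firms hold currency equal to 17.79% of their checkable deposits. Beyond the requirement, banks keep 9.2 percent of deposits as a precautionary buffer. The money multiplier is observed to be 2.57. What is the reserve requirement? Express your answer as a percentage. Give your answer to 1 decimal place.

18.8%

Using m = 2.57. Since m = (1 + c)/(c + rr + e), the denominator satisfies c + rr + e = (1 + c)/m = (1 + 0.1779) / 2.57 ≈ 0.458327.
With c = 0.1779 and e = 0.092, the reserve requirement is 0.458327 − 0.1779 − 0.092 = 0.188427.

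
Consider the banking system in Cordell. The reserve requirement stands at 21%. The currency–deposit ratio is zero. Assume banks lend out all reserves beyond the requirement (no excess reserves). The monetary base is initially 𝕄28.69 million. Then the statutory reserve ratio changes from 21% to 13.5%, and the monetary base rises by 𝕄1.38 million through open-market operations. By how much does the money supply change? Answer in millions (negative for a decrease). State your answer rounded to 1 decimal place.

𝕄86.1 million

Before: m₁ = 1 / (0.21) ≈ 4.7619, MB₁ = 28.69, so M₁ = 4.7619 × 28.69 ≈ 136.6189 million.
After: m₂ = 1 / (0.135) ≈ 7.4074, MB₂ = 28.69 + 1.38 = 30.07, so M₂ = 7.4074 × 30.07 ≈ 222.7405 million.
ΔM = M₂ − M₁ = 222.7405 − 136.6189 = 86.1216 million.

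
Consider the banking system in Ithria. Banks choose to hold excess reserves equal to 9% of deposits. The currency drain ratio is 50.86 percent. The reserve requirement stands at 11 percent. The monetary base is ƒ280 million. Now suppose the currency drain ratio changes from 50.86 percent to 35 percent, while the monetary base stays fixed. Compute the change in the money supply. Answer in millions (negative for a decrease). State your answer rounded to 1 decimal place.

Initially m₁ = (1 + 0.5086) / (0.11 + 0.09 + 0.5086) ≈ 2.12899, so M₁ = 2.12899 × 280 = 596.1172 million.
After the change m₂ = (1 + 0.35) / (0.11 + 0.09 + 0.35) ≈ 2.45455, so M₂ = 2.45455 × 280 = 687.274 million.
ΔM = M₂ − M₁ = 687.274 − 596.1172 = 91.1568 million.

ƒ91.2 million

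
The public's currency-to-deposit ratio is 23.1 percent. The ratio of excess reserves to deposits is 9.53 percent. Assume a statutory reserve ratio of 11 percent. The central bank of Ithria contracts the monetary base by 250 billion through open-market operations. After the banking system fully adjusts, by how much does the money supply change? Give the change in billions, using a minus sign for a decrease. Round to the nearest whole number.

The money multiplier is m = (1 + c) / (rr + e + c) = (1 + 0.231) / (0.11 + 0.0953 + 0.231) ≈ 2.8215.
The sale removes 250 billion of base, so ΔM = m × ΔMB = 2.8215 × (−250) = -705.375 billion.

-705 billion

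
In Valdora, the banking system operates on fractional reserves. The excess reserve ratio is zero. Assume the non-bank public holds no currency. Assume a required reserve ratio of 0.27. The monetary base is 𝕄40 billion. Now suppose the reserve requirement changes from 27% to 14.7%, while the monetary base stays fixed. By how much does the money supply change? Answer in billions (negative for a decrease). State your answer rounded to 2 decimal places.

Initially m₁ = 1 / (0.27) ≈ 3.70370, so M₁ = 3.70370 × 40 = 148.148 billion.
After the change m₂ = 1 / (0.147) ≈ 6.80272, so M₂ = 6.80272 × 40 = 272.1088 billion.
ΔM = M₂ − M₁ = 272.1088 − 148.148 = 123.9608 billion.

𝕄123.96 billion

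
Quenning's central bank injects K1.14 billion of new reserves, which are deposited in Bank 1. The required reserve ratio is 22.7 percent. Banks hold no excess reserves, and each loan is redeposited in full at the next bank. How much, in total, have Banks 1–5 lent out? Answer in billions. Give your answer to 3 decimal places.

K2.811 billion

Bank i lends (1 − rr)^i of the original deposit: Bank 1 lends 1.14·0.7730 ≈ 0.8812, Bank 2 lends 1.14·0.7730² ≈ 0.6812, and so on.
Summing a geometric series: total = 1.14·[0.7730·(1 − 0.7730^5) / (1 − 0.7730)] ≈ 2.8106 billion.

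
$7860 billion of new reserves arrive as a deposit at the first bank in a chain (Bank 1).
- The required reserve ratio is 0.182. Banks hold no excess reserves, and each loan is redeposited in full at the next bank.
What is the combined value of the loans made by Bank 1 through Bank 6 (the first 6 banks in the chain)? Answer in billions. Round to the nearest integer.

Bank i lends (1 − rr)^i of the original deposit: Bank 1 lends 7860·0.8180 = 6429.4800, Bank 2 lends 7860·0.8180² ≈ 5259.3146, and so on.
Summing a geometric series: total = 7860·[0.8180·(1 − 0.8180^6) / (1 − 0.8180)] ≈ 24743.4358 billion.

$24743 billion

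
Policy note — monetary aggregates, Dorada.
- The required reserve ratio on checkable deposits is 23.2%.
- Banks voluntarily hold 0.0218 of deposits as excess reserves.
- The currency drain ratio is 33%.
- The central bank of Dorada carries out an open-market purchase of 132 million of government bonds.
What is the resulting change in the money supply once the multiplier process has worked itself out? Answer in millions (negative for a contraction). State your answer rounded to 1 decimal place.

The money multiplier is m = (1 + c) / (rr + e + c) = (1 + 0.33) / (0.232 + 0.0218 + 0.33) ≈ 2.27818.
The purchase adds 132 million of base, so ΔM = m × ΔMB = 2.27818 × (+132) ≈ 300.7198 million.

300.7 million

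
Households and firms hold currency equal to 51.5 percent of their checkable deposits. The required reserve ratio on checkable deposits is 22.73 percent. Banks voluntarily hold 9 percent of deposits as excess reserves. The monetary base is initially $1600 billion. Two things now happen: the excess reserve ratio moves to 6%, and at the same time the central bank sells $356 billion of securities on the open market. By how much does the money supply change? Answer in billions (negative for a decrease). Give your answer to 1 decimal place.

Before: m₁ = (1 + 0.515) / (0.2273 + 0.09 + 0.515) ≈ 1.820257, MB₁ = 1600, so M₁ = 1.820257 × 1600 = 2912.4112 billion.
After: m₂ = (1 + 0.515) / (0.2273 + 0.06 + 0.515) ≈ 1.888321, MB₂ = 1600 − 356 = 1244, so M₂ = 1.888321 × 1244 ≈ 2349.0713 billion.
ΔM = M₂ − M₁ = 2349.0713 − 2912.4112 = -563.3399 billion.

-563.3 billion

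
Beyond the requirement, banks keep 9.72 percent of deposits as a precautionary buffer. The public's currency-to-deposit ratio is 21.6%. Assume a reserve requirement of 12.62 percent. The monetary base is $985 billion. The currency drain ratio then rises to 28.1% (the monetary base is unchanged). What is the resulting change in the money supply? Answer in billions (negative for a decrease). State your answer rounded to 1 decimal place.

-224.3 billion

Initially m₁ = (1 + 0.216) / (0.1262 + 0.0972 + 0.216) ≈ 2.76741, so M₁ = 2.76741 × 985 ≈ 2725.8989 billion.
After the change m₂ = (1 + 0.281) / (0.1262 + 0.0972 + 0.281) ≈ 2.53965, so M₂ = 2.53965 × 985 ≈ 2501.5552 billion.
ΔM = M₂ − M₁ = 2501.5552 − 2725.8989 = -224.3437 billion.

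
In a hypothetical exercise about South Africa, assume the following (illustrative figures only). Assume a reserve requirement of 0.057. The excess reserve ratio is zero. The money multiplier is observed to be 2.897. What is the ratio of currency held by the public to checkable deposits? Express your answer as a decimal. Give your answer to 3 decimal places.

Using m = 2.897. From m = (1 + c)/(c + rr + e), rearranging gives 1 + c = m·(c + rr + e), so c·(1 − m) = m·(rr + e) − 1.
Hence c = [m·(rr + e) − 1]/(1 − m) = [2.897 × (0.057 + 0) − 1] / (1 − 2.897) ≈ 0.440101.

0.440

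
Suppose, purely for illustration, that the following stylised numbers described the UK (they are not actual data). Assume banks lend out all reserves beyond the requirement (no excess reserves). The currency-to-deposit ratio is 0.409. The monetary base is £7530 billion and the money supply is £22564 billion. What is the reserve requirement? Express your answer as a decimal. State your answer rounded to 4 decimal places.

0.0612

Using m = M/MB = 22564/7530 ≈ 2.996547. Since m = (1 + c)/(c + rr + e), the denominator satisfies c + rr + e = (1 + c)/m = (1 + 0.409) / 2.996547 ≈ 0.470208.
With c = 0.409 and e = 0, the reserve requirement is 0.470208 − 0.409 − 0 = 0.061208.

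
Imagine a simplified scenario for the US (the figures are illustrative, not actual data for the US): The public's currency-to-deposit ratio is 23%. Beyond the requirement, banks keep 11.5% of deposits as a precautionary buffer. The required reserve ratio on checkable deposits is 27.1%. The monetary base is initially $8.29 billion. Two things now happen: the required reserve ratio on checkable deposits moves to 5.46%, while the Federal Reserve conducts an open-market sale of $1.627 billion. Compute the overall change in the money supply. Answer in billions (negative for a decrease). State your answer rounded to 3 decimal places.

$3.956 billion

Before: m₁ = (1 + 0.23) / (0.271 + 0.115 + 0.23) ≈ 1.99675, MB₁ = 8.29, so M₁ = 1.99675 × 8.29 ≈ 16.5531 billion.
After: m₂ = (1 + 0.23) / (0.0546 + 0.115 + 0.23) ≈ 3.07808, MB₂ = 8.29 − 1.627 = 6.663, so M₂ = 3.07808 × 6.663 ≈ 20.5092 billion.
ΔM = M₂ − M₁ = 20.5092 − 16.5531 = 3.9561 billion.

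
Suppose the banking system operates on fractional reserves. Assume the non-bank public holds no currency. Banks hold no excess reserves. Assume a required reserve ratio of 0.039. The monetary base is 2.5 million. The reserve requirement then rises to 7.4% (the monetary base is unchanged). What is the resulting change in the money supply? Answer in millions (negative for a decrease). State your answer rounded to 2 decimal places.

-30.32 million

Initially m₁ = 1 / (0.039) ≈ 25.6410, so M₁ = 25.6410 × 2.5 = 64.1025 million.
After the change m₂ = 1 / (0.074) ≈ 13.5135, so M₂ = 13.5135 × 2.5 ≈ 33.7837 million.
ΔM = M₂ − M₁ = 33.7837 − 64.1025 = -30.3188 million.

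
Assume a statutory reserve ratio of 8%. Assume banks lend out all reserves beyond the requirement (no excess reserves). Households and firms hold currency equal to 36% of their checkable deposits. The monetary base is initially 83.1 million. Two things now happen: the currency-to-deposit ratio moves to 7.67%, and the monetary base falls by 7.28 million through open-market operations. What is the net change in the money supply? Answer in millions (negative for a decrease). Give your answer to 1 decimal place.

264.1 million

Before: m₁ = (1 + 0.36) / (0.08 + 0.36) ≈ 3.0909, MB₁ = 83.1, so M₁ = 3.0909 × 83.1 ≈ 256.8538 million.
After: m₂ = (1 + 0.0767) / (0.08 + 0.0767) ≈ 6.8711, MB₂ = 83.1 − 7.28 = 75.82, so M₂ = 6.8711 × 75.82 ≈ 520.9668 million.
ΔM = M₂ − M₁ = 520.9668 − 256.8538 = 264.113 million.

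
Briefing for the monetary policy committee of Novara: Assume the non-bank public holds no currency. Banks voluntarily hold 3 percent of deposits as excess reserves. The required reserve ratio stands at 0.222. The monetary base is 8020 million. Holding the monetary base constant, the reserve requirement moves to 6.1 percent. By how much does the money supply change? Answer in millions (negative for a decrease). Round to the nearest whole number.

Initially m₁ = 1 / (0.222 + 0.03) ≈ 3.96825, so M₁ = 3.96825 × 8020 = 31825.365 million.
After the change m₂ = 1 / (0.061 + 0.03) ≈ 10.98901, so M₂ = 10.98901 × 8020 = 88131.8602 million.
ΔM = M₂ − M₁ = 88131.8602 − 31825.365 = 56306.4952 million.

56306 million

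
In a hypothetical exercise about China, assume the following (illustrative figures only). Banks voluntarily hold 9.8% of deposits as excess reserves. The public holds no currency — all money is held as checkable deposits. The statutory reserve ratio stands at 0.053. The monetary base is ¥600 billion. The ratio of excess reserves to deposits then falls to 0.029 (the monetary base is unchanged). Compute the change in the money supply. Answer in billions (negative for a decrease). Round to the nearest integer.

¥3344 billion

Initially m₁ = 1 / (0.053 + 0.098) ≈ 6.6225, so M₁ = 6.6225 × 600 = 3973.5 billion.
After the change m₂ = 1 / (0.053 + 0.029) ≈ 12.1951, so M₂ = 12.1951 × 600 = 7317.06 billion.
ΔM = M₂ − M₁ = 7317.06 − 3973.5 = 3343.56 billion.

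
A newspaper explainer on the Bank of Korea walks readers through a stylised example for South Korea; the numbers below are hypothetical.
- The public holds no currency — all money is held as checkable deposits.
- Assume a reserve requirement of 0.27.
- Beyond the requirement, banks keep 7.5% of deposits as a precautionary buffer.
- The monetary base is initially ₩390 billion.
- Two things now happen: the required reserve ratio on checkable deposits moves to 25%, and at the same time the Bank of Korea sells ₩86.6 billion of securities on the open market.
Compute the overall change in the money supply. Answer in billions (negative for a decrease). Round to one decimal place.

-196.9 billion

Before: m₁ = 1 / (0.27 + 0.075) ≈ 2.89855, MB₁ = 390, so M₁ = 2.89855 × 390 = 1130.4345 billion.
After: m₂ = 1 / (0.25 + 0.075) ≈ 3.07692, MB₂ = 390 − 86.6 = 303.4, so M₂ = 3.07692 × 303.4 ≈ 933.5375 billion.
ΔM = M₂ − M₁ = 933.5375 − 1130.4345 = -196.897 billion.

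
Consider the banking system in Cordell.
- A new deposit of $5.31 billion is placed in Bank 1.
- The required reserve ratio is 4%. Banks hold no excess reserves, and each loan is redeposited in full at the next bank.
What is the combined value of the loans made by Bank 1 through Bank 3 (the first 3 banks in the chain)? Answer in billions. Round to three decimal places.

Bank i lends (1 − rr)^i of the original deposit: Bank 1 lends 5.31·0.9600 = 5.0976, Bank 2 lends 5.31·0.9600² ≈ 4.8937, and so on.
Summing a geometric series: total = 5.31·[0.9600·(1 − 0.9600^3) / (1 − 0.9600)] ≈ 14.6892 billion.

$14.689 billion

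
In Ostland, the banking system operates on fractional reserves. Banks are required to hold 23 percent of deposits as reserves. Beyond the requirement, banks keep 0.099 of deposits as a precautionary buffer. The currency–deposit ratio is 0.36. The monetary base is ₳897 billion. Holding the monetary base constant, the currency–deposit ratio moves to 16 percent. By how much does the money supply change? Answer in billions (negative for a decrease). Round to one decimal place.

Initially m₁ = (1 + 0.36) / (0.23 + 0.099 + 0.36) ≈ 1.97388, so M₁ = 1.97388 × 897 ≈ 1770.5704 billion.
After the change m₂ = (1 + 0.16) / (0.23 + 0.099 + 0.16) ≈ 2.37219, so M₂ = 2.37219 × 897 ≈ 2127.8544 billion.
ΔM = M₂ − M₁ = 2127.8544 − 1770.5704 = 357.284 billion.

₳357.3 billion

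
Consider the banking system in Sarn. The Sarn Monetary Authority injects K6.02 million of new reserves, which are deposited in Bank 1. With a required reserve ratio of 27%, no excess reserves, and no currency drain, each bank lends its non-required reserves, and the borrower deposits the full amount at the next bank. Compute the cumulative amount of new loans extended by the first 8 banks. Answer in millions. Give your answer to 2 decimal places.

K14.96 million

Bank i lends (1 − rr)^i of the original deposit: Bank 1 lends 6.02·0.7300 = 4.3946, Bank 2 lends 6.02·0.7300² ≈ 3.2081, and so on.
Summing a geometric series: total = 6.02·[0.7300·(1 − 0.7300^8) / (1 − 0.7300)] ≈ 14.9637 million.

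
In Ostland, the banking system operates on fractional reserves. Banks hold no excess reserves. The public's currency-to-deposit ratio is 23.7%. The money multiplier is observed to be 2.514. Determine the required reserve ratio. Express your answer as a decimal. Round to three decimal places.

0.255

Using m = 2.514. Since m = (1 + c)/(c + rr + e), the denominator satisfies c + rr + e = (1 + c)/m = (1 + 0.237) / 2.514 ≈ 0.492045.
With c = 0.237 and e = 0, the required reserve ratio is 0.492045 − 0.237 − 0 = 0.255045.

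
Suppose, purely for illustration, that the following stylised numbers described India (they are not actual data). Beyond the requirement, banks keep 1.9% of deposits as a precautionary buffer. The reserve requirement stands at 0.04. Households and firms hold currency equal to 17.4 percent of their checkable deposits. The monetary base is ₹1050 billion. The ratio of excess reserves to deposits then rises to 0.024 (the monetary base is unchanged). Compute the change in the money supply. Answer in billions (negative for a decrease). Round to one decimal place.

-111.1 billion

Initially m₁ = (1 + 0.174) / (0.04 + 0.019 + 0.174) ≈ 5.038627, so M₁ = 5.038627 × 1050 ≈ 5290.5584 billion.
After the change m₂ = (1 + 0.174) / (0.04 + 0.024 + 0.174) ≈ 4.932773, so M₂ = 4.932773 × 1050 ≈ 5179.4117 billion.
ΔM = M₂ − M₁ = 5179.4117 − 5290.5584 = -111.1467 billion.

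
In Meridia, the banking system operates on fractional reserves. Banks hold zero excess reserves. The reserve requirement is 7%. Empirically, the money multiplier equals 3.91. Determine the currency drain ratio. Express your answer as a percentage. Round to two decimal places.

24.96%

Using m = 3.91. From m = (1 + c)/(c + rr + e), rearranging gives 1 + c = m·(c + rr + e), so c·(1 − m) = m·(rr + e) − 1.
Hence c = [m·(rr + e) − 1]/(1 − m) = [3.91 × (0.07 + 0) − 1] / (1 − 3.91) ≈ 0.249588.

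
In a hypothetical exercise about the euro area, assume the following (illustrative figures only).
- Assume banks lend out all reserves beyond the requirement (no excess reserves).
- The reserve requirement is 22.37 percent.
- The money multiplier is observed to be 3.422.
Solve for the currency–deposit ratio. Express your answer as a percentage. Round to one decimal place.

9.7%

Using m = 3.422. From m = (1 + c)/(c + rr + e), rearranging gives 1 + c = m·(c + rr + e), so c·(1 − m) = m·(rr + e) − 1.
Hence c = [m·(rr + e) − 1]/(1 − m) = [3.422 × (0.2237 + 0) − 1] / (1 − 3.422) ≈ 0.096820.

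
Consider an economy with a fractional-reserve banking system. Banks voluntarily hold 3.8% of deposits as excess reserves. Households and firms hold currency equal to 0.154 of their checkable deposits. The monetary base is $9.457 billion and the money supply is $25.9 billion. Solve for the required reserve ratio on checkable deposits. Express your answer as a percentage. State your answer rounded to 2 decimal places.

22.94%

Using m = M/MB = 25.9/9.457 ≈ 2.738712. Since m = (1 + c)/(c + rr + e), the denominator satisfies c + rr + e = (1 + c)/m = (1 + 0.154) / 2.738712 ≈ 0.421366.
With c = 0.154 and e = 0.038, the required reserve ratio on checkable deposits is 0.421366 − 0.154 − 0.038 = 0.229366.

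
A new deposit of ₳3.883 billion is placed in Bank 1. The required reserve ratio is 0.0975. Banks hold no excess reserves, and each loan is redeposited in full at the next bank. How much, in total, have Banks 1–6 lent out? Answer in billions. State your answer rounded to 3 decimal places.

₳16.521 billion

Bank i lends (1 − rr)^i of the original deposit: Bank 1 lends 3.883·0.9025 ≈ 3.5044, Bank 2 lends 3.883·0.9025² ≈ 3.1627, and so on.
Summing a geometric series: total = 3.883·[0.9025·(1 − 0.9025^6) / (1 − 0.9025)] ≈ 16.5207 billion.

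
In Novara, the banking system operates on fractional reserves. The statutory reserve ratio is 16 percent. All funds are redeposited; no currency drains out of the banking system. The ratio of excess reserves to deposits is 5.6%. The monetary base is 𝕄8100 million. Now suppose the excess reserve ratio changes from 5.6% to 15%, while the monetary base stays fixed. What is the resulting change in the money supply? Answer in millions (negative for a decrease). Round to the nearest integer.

Initially m₁ = 1 / (0.16 + 0.056) ≈ 4.62963, so M₁ = 4.62963 × 8100 = 37500.003 million.
After the change m₂ = 1 / (0.16 + 0.15) ≈ 3.22581, so M₂ = 3.22581 × 8100 = 26129.061 million.
ΔM = M₂ − M₁ = 26129.061 − 37500.003 = -11370.942 million.

-11371 million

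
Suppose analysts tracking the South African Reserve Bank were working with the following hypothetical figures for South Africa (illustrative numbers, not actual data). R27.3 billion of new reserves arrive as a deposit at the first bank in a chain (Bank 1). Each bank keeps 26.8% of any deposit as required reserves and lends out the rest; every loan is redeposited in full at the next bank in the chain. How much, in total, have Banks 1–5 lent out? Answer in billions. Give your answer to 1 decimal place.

Bank i lends (1 − rr)^i of the original deposit: Bank 1 lends 27.3·0.7320 = 19.9836, Bank 2 lends 27.3·0.7320² ≈ 14.6280, and so on.
Summing a geometric series: total = 27.3·[0.7320·(1 − 0.7320^5) / (1 − 0.7320)] ≈ 58.8948 billion.

R58.9 billion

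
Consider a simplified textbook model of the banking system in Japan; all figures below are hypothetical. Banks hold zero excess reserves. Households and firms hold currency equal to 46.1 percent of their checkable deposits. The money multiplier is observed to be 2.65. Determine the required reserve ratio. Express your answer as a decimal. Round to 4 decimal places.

0.0903

Using m = 2.65. Since m = (1 + c)/(c + rr + e), the denominator satisfies c + rr + e = (1 + c)/m = (1 + 0.461) / 2.65 ≈ 0.551321.
With c = 0.461 and e = 0, the required reserve ratio is 0.551321 − 0.461 − 0 = 0.090321.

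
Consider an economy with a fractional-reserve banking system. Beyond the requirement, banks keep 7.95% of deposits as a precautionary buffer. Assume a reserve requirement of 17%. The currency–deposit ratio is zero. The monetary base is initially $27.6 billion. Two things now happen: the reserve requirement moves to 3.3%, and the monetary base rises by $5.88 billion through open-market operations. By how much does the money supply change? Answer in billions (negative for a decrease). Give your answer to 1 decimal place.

Before: m₁ = 1 / (0.17 + 0.0795) ≈ 4.0080, MB₁ = 27.6, so M₁ = 4.0080 × 27.6 = 110.6208 billion.
After: m₂ = 1 / (0.033 + 0.0795) ≈ 8.8889, MB₂ = 27.6 + 5.88 = 33.48, so M₂ = 8.8889 × 33.48 ≈ 297.6004 billion.
ΔM = M₂ − M₁ = 297.6004 − 110.6208 = 186.9796 billion.

$187.0 billion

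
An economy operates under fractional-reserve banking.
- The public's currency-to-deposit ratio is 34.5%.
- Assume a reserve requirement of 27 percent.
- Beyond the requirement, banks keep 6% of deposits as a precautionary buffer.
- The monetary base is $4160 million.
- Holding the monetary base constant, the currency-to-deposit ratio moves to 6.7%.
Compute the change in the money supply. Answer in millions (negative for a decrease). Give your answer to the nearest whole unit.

Initially m₁ = (1 + 0.345) / (0.27 + 0.06 + 0.345) ≈ 1.99259, so M₁ = 1.99259 × 4160 = 8289.1744 million.
After the change m₂ = (1 + 0.067) / (0.27 + 0.06 + 0.067) ≈ 2.68766, so M₂ = 2.68766 × 4160 = 11180.6656 million.
ΔM = M₂ − M₁ = 11180.6656 − 8289.1744 = 2891.4912 million.

$2891 million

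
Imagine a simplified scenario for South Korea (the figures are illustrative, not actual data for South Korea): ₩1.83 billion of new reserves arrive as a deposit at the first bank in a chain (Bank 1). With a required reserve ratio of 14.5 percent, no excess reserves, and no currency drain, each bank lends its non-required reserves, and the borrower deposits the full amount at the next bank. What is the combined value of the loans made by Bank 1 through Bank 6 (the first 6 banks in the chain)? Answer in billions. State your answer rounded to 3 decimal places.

₩6.575 billion

Bank i lends (1 − rr)^i of the original deposit: Bank 1 lends 1.83·0.8550 ≈ 1.5647, Bank 2 lends 1.83·0.8550² ≈ 1.3378, and so on.
Summing a geometric series: total = 1.83·[0.8550·(1 − 0.8550^6) / (1 − 0.8550)] ≈ 6.5752 billion.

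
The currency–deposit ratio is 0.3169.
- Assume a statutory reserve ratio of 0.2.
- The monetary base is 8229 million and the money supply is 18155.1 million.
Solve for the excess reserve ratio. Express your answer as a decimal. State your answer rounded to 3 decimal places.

Using m = M/MB = 18155.1/8229 ≈ 2.206234. Since m = (1 + c)/(c + rr + e), the denominator satisfies c + rr + e = (1 + c)/m = (1 + 0.3169) / 2.206234 ≈ 0.596900.
With c = 0.3169 and rr = 0.2, the excess reserve ratio is 0.596900 − 0.3169 − 0.2 = 0.08.

0.080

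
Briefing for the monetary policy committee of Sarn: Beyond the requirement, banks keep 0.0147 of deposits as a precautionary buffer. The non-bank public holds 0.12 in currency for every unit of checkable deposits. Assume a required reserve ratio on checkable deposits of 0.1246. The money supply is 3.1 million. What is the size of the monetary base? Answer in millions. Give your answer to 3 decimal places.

The money multiplier is m = (1 + c) / (rr + e + c) = (1 + 0.12) / (0.1246 + 0.0147 + 0.12) ≈ 4.31932.
MB = M / m = 3.1 / 4.31932 ≈ 0.7177 million.

0.718 million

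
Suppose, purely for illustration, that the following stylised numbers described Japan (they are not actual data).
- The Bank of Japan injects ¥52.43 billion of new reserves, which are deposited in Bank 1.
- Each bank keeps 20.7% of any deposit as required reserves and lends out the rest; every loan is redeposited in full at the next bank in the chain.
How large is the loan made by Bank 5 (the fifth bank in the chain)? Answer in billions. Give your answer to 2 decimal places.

¥16.44 billion

Each bank lends a fraction (1 − rr) = 0.7930 of the deposit it receives, so Bank 5 receives 52.43·0.7930^4 and lends 52.43·0.7930^5 ≈ 16.4417 billion.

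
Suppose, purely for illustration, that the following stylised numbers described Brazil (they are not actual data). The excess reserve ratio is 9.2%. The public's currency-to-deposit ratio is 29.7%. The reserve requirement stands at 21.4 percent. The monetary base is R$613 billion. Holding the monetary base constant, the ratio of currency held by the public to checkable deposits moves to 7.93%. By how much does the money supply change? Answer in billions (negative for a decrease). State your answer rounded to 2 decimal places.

R$398.62 billion

Initially m₁ = (1 + 0.297) / (0.214 + 0.092 + 0.297) ≈ 2.150912, so M₁ = 2.150912 × 613 ≈ 1318.5091 billion.
After the change m₂ = (1 + 0.0793) / (0.214 + 0.092 + 0.0793) ≈ 2.801194, so M₂ = 2.801194 × 613 ≈ 1717.1319 billion.
ΔM = M₂ − M₁ = 1717.1319 − 1318.5091 = 398.6228 billion.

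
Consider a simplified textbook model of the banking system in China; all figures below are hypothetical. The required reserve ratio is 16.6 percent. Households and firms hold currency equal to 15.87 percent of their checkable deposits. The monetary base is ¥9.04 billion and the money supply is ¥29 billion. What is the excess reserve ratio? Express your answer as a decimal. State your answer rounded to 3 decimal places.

Using m = M/MB = 29/9.04 ≈ 3.207965. Since m = (1 + c)/(c + rr + e), the denominator satisfies c + rr + e = (1 + c)/m = (1 + 0.1587) / 3.207965 ≈ 0.361195.
With c = 0.1587 and rr = 0.166, the excess reserve ratio is 0.361195 − 0.1587 − 0.166 = 0.036495.

0.036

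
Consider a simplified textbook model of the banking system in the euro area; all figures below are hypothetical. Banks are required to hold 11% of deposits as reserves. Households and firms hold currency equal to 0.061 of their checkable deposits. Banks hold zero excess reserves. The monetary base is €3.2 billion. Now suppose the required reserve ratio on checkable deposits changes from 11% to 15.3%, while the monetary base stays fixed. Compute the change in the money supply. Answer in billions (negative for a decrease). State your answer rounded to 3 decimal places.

-3.990 billion

Initially m₁ = (1 + 0.061) / (0.11 + 0.061) ≈ 6.20468, so M₁ = 6.20468 × 3.2 ≈ 19.855 billion.
After the change m₂ = (1 + 0.061) / (0.153 + 0.061) ≈ 4.95794, so M₂ = 4.95794 × 3.2 ≈ 15.8654 billion.
ΔM = M₂ − M₁ = 15.8654 − 19.855 = -3.9896 billion.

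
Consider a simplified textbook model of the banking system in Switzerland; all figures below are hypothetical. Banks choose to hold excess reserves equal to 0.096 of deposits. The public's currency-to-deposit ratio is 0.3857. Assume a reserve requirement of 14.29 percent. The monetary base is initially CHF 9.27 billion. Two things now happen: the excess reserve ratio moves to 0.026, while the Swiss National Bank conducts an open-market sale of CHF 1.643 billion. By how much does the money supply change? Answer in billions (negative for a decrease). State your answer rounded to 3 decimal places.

-1.509 billion

Before: m₁ = (1 + 0.3857) / (0.1429 + 0.096 + 0.3857) ≈ 2.21854, MB₁ = 9.27, so M₁ = 2.21854 × 9.27 ≈ 20.5659 billion.
After: m₂ = (1 + 0.3857) / (0.1429 + 0.026 + 0.3857) ≈ 2.49856, MB₂ = 9.27 − 1.643 = 7.627, so M₂ = 2.49856 × 7.627 ≈ 19.0565 billion.
ΔM = M₂ − M₁ = 19.0565 − 20.5659 = -1.5094 billion.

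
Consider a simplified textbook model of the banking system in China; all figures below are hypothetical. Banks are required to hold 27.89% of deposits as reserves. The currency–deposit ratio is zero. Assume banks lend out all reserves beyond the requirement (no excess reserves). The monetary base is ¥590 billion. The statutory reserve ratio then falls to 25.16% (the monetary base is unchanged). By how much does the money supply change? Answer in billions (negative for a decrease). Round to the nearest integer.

Initially m₁ = 1 / (0.2789) ≈ 3.5855, so M₁ = 3.5855 × 590 = 2115.445 billion.
After the change m₂ = 1 / (0.2516) ≈ 3.9746, so M₂ = 3.9746 × 590 = 2345.014 billion.
ΔM = M₂ − M₁ = 2345.014 − 2115.445 = 229.569 billion.

¥230 billion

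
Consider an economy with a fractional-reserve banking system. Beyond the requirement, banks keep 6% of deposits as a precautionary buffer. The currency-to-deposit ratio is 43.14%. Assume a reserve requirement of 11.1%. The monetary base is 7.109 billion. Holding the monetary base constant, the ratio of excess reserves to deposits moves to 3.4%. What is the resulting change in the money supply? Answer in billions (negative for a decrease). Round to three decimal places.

0.762 billion

Initially m₁ = (1 + 0.4314) / (0.111 + 0.06 + 0.4314) ≈ 2.37616, so M₁ = 2.37616 × 7.109 ≈ 16.8921 billion.
After the change m₂ = (1 + 0.4314) / (0.111 + 0.034 + 0.4314) ≈ 2.48334, so M₂ = 2.48334 × 7.109 ≈ 17.6541 billion.
ΔM = M₂ − M₁ = 17.6541 − 16.8921 = 0.762 billion.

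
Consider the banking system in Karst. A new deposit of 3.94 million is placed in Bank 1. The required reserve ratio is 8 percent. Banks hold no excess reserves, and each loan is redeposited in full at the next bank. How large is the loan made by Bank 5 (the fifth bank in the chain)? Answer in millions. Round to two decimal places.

Each bank lends a fraction (1 − rr) = 0.9200 of the deposit it receives, so Bank 5 receives 3.94·0.9200^4 and lends 3.94·0.9200^5 ≈ 2.5968 million.

2.60 million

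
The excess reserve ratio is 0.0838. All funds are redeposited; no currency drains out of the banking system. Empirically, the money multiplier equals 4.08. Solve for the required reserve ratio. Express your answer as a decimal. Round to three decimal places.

Using m = 4.08. Since m = (1 + c)/(c + rr + e), the denominator satisfies c + rr + e = (1 + c)/m = (1 + 0) / 4.08 ≈ 0.245098.
With c = 0 and e = 0.0838, the required reserve ratio is 0.245098 − 0 − 0.0838 = 0.161298.

0.161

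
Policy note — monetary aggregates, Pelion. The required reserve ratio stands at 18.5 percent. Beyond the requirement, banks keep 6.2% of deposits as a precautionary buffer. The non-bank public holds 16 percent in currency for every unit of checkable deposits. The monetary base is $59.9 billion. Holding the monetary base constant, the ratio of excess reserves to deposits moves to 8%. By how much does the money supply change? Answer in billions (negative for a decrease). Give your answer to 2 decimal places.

-7.23 billion

Initially m₁ = (1 + 0.16) / (0.185 + 0.062 + 0.16) ≈ 2.85012, so M₁ = 2.85012 × 59.9 ≈ 170.7222 billion.
After the change m₂ = (1 + 0.16) / (0.185 + 0.08 + 0.16) ≈ 2.72941, so M₂ = 2.72941 × 59.9 ≈ 163.4917 billion.
ΔM = M₂ − M₁ = 163.4917 − 170.7222 = -7.2305 billion.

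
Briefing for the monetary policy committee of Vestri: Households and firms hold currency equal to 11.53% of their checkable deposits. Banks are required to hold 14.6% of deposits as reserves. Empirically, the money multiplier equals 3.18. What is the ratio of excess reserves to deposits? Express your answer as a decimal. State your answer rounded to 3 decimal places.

0.089

Using m = 3.18. Since m = (1 + c)/(c + rr + e), the denominator satisfies c + rr + e = (1 + c)/m = (1 + 0.1153) / 3.18 ≈ 0.350723.
With c = 0.1153 and rr = 0.146, the ratio of excess reserves to deposits is 0.350723 − 0.1153 − 0.146 = 0.089423.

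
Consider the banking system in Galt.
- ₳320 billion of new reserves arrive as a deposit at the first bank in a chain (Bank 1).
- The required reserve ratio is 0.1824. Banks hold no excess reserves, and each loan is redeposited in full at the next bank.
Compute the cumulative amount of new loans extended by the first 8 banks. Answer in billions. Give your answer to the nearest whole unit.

Bank i lends (1 − rr)^i of the original deposit: Bank 1 lends 320·0.8176 = 261.6320, Bank 2 lends 320·0.8176² ≈ 213.9103, and so on.
Summing a geometric series: total = 320·[0.8176·(1 − 0.8176^8) / (1 − 0.8176)] ≈ 1147.9727 billion.

₳1148 billion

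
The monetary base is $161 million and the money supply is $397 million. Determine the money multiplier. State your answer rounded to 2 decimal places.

2.47

The money multiplier is m = M / MB = 397 / 161 ≈ 2.46584.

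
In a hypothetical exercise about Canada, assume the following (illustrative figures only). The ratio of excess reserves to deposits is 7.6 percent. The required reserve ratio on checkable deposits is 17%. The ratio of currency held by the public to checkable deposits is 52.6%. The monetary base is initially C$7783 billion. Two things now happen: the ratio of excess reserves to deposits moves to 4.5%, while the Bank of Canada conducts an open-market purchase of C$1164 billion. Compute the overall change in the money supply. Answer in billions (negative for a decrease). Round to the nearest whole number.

C$3041 billion

Before: m₁ = (1 + 0.526) / (0.17 + 0.076 + 0.526) ≈ 1.97668, MB₁ = 7783, so M₁ = 1.97668 × 7783 ≈ 15384.5004 billion.
After: m₂ = (1 + 0.526) / (0.17 + 0.045 + 0.526) ≈ 2.05938, MB₂ = 7783 + 1164 = 8947, so M₂ = 2.05938 × 8947 ≈ 18425.2729 billion.
ΔM = M₂ − M₁ = 18425.2729 − 15384.5004 = 3040.7725 billion.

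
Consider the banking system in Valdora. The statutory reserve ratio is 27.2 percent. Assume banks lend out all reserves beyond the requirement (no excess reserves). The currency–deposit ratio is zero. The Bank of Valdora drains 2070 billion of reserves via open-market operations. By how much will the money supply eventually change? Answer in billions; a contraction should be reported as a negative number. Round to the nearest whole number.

The simple money multiplier is m = 1/rr = 1/0.272 ≈ 3.67647.
An open-market sale reduces the monetary base by 2070 billion, so ΔM = m × ΔMB = 3.67647 × (−2070) = -7610.2929 billion.

-7610 billion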